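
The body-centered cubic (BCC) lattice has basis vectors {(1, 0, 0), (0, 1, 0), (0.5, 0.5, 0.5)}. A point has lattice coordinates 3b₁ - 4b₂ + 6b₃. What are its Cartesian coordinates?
(6, -1, 3)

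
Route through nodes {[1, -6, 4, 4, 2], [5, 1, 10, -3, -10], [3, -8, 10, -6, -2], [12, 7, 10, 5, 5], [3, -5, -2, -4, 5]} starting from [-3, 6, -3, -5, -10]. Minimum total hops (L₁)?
128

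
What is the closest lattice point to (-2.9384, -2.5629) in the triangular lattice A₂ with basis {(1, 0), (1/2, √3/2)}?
(-2.5, -2.598)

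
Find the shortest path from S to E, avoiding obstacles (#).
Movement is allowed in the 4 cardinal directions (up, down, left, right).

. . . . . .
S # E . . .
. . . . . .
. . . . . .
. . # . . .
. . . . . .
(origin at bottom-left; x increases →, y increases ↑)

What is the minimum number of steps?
4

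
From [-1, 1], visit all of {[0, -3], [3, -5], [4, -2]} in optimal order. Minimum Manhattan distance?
14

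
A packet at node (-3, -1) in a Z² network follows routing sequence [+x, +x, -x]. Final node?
(-2, -1)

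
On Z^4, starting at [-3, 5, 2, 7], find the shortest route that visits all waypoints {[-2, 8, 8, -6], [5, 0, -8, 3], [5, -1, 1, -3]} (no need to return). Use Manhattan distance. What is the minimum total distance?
65
(one optimal route: (-3, 5, 2, 7) → (-2, 8, 8, -6) → (5, -1, 1, -3) → (5, 0, -8, 3))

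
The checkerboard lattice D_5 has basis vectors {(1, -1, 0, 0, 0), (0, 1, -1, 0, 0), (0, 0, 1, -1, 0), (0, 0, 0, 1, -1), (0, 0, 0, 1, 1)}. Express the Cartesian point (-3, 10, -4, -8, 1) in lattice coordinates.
-3b₁ + 7b₂ + 3b₃ - 3b₄ - 2b₅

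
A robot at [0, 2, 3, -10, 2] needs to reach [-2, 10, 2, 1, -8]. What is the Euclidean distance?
17.0294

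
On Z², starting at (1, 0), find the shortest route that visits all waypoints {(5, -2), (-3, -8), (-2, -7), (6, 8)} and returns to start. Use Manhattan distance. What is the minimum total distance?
50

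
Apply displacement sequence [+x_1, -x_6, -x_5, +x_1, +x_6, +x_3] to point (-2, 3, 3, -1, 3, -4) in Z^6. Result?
(0, 3, 4, -1, 2, -4)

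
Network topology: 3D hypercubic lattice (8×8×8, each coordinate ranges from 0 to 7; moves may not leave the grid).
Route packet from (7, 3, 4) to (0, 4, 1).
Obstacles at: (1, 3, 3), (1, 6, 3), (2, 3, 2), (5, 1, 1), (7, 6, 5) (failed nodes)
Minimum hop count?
11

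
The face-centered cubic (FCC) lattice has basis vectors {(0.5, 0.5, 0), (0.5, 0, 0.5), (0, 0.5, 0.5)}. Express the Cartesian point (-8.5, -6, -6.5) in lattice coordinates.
-8b₁ - 9b₂ - 4b₃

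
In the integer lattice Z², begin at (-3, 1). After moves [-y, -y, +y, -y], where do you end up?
(-3, -1)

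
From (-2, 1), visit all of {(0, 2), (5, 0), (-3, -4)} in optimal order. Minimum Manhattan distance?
22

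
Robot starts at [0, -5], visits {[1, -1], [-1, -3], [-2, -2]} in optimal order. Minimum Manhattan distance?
9
(one optimal route: (0, -5) → (-1, -3) → (-2, -2) → (1, -1))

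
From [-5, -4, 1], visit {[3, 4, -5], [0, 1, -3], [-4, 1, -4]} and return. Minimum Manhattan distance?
44
(one optimal route: (-5, -4, 1) → (0, 1, -3) → (3, 4, -5) → (-4, 1, -4) → (-5, -4, 1))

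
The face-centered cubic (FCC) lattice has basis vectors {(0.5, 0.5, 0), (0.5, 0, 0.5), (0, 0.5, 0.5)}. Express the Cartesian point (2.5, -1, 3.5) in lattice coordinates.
-2b₁ + 7b₂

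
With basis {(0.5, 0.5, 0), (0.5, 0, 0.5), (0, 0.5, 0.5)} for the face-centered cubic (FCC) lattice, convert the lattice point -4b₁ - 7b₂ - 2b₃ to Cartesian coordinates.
(-5.5, -3, -4.5)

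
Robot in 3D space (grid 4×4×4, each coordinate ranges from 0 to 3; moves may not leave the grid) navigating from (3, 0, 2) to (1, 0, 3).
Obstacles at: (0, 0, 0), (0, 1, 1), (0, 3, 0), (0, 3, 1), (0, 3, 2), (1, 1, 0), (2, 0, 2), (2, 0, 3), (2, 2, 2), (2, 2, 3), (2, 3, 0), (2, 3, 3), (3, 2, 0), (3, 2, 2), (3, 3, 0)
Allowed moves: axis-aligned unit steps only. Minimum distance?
5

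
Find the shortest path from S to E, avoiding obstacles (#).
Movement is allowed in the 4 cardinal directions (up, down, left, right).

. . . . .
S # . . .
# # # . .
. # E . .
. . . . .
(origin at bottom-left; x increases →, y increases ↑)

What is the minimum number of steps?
8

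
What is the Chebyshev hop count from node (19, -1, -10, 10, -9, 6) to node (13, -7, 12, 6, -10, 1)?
22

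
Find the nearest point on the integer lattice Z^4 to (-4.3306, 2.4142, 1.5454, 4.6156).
(-4, 2, 2, 5)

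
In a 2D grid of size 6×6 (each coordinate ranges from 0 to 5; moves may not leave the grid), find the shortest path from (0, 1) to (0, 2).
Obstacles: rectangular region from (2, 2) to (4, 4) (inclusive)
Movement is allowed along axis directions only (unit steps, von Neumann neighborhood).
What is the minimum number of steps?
1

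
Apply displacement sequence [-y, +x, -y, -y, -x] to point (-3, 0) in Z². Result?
(-3, -3)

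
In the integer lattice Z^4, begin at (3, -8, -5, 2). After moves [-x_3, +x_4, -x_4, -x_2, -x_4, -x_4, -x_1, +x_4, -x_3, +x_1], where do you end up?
(3, -9, -7, 1)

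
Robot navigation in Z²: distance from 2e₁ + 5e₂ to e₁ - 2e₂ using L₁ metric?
8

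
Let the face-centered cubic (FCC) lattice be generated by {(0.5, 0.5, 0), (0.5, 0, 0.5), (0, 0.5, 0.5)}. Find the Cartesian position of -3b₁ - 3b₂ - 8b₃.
(-3, -5.5, -5.5)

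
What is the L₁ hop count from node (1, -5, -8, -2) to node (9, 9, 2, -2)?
32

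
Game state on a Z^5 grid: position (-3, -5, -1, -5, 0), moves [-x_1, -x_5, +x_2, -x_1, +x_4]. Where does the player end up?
(-5, -4, -1, -4, -1)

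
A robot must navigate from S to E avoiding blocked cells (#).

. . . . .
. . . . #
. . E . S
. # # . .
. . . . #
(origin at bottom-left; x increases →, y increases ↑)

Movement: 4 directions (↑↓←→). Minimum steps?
2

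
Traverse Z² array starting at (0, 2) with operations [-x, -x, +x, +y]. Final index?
(-1, 3)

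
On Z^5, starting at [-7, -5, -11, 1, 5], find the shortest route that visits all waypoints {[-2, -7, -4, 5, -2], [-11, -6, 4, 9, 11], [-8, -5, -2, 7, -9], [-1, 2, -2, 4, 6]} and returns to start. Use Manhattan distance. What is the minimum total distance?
132
(one optimal route: (-7, -5, -11, 1, 5) → (-11, -6, 4, 9, 11) → (-8, -5, -2, 7, -9) → (-2, -7, -4, 5, -2) → (-1, 2, -2, 4, 6) → (-7, -5, -11, 1, 5))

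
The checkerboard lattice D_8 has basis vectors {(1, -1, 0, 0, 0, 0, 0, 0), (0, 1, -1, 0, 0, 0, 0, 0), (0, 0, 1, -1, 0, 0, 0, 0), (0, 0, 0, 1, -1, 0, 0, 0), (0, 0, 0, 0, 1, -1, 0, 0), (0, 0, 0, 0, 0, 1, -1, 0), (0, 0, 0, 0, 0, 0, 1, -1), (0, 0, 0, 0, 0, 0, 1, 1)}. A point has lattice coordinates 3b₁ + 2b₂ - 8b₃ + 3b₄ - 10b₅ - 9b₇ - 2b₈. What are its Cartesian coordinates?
(3, -1, -10, 11, -13, 10, -11, 7)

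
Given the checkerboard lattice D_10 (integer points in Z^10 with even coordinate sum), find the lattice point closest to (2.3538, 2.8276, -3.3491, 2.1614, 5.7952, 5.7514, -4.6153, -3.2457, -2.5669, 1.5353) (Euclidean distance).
(2, 3, -3, 2, 6, 6, -5, -3, -3, 1)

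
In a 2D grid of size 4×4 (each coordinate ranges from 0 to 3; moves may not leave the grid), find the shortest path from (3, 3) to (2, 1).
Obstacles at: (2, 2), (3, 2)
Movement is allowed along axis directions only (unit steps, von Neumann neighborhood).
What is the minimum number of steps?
5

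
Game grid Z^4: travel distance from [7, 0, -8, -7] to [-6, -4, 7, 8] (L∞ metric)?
15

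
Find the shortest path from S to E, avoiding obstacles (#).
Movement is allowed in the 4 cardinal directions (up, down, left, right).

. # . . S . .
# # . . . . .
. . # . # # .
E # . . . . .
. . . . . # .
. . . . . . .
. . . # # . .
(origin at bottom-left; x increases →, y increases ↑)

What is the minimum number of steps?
9
(one shortest path: (4, 6) → (3, 6) → (3, 5) → (3, 4) → (3, 3) → (2, 3) → (2, 2) → (1, 2) → (0, 2) → (0, 3))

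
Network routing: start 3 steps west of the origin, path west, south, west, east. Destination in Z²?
(-4, -1)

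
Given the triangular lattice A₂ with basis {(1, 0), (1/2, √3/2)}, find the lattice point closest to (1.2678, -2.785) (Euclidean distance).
(1.5, -2.598)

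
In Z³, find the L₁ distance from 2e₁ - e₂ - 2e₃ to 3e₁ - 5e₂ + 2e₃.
9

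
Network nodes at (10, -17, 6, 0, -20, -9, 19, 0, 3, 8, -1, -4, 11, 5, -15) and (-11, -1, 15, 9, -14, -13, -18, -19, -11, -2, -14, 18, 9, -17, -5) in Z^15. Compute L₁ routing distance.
214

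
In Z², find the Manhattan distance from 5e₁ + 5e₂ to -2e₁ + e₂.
11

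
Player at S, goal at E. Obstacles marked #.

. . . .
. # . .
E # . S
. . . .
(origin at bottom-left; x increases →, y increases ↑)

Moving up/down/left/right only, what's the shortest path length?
5
(one shortest path: (3, 1) → (2, 1) → (2, 0) → (1, 0) → (0, 0) → (0, 1))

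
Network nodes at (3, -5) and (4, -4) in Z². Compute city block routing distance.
2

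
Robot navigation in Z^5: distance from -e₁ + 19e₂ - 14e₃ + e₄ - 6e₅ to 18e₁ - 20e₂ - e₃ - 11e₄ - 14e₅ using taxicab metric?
91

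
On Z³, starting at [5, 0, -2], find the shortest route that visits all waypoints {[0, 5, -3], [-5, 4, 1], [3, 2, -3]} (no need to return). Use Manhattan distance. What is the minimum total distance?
21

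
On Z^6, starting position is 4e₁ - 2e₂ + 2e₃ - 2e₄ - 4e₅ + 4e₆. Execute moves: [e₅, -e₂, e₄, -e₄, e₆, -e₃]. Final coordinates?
(4, -3, 1, -2, -3, 5)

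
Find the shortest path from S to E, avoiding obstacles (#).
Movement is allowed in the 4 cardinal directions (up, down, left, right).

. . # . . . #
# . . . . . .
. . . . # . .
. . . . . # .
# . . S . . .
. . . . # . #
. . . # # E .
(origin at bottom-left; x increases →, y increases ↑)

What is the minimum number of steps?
4
(one shortest path: (3, 2) → (4, 2) → (5, 2) → (5, 1) → (5, 0))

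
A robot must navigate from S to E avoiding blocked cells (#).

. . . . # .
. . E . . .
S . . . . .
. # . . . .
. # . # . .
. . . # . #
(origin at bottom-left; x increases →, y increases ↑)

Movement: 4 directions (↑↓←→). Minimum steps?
3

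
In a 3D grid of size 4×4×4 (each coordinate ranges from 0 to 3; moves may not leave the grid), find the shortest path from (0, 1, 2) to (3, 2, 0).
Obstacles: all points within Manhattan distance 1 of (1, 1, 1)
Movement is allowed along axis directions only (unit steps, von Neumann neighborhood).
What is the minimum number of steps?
6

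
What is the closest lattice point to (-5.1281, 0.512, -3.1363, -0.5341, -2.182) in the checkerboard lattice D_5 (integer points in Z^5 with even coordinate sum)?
(-5, 1, -3, -1, -2)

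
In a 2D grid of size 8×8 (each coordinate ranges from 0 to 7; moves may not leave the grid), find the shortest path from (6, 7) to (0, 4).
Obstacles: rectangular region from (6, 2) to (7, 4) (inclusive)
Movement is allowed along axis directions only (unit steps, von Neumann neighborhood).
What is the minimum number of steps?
9
(one shortest path: (6, 7) → (5, 7) → (4, 7) → (3, 7) → (2, 7) → (1, 7) → (0, 7) → (0, 6) → (0, 5) → (0, 4))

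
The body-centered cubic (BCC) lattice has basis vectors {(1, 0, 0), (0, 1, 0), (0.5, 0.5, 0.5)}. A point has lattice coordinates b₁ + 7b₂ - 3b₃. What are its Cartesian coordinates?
(-0.5, 5.5, -1.5)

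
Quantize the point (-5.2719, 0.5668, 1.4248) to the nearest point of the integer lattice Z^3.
(-5, 1, 1)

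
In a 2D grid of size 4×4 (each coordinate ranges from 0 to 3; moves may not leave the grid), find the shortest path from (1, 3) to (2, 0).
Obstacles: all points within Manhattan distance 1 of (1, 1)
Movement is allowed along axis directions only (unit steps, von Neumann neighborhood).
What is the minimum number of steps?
6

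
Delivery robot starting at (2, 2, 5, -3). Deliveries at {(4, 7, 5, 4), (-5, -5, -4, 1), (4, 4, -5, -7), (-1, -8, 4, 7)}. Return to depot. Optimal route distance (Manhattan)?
104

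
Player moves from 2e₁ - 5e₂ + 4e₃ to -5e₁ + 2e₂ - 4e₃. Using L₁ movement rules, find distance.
22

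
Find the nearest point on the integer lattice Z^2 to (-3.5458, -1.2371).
(-4, -1)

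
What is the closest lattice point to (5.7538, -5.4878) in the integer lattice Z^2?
(6, -5)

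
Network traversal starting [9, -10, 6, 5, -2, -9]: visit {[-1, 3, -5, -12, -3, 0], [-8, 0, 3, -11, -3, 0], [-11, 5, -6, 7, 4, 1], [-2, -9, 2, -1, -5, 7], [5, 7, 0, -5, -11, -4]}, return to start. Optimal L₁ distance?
242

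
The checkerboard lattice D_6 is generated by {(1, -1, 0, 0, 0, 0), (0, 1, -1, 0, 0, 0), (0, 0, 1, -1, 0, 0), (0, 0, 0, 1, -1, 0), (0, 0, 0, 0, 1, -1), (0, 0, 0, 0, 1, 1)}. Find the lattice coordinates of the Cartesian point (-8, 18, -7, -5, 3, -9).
-8b₁ + 10b₂ + 3b₃ - 2b₄ + 5b₅ - 4b₆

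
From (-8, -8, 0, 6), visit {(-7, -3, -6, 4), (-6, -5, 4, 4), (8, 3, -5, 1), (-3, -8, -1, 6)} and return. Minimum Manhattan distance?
86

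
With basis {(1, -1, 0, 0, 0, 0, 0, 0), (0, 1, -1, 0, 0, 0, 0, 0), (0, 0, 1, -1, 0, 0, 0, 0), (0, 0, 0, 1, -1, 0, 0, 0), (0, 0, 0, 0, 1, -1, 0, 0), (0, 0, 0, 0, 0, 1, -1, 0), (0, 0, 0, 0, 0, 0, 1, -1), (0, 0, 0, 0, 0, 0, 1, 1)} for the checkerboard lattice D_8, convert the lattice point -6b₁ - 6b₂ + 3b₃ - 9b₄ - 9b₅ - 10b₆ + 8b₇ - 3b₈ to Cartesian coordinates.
(-6, 0, 9, -12, 0, -1, 15, -11)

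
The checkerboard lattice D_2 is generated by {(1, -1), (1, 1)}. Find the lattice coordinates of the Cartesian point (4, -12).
8b₁ - 4b₂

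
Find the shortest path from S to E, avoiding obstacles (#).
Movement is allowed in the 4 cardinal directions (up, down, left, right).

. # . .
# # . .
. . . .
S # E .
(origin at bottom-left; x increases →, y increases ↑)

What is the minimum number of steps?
4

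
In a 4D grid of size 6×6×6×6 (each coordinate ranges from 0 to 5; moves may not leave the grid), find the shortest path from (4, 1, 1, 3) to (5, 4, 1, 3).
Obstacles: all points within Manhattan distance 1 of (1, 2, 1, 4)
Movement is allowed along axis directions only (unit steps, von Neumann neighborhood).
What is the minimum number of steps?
4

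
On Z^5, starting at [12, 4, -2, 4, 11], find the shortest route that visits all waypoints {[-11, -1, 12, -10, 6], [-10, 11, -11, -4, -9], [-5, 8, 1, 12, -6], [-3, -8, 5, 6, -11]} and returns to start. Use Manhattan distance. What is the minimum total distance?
248
(one optimal route: (12, 4, -2, 4, 11) → (-11, -1, 12, -10, 6) → (-10, 11, -11, -4, -9) → (-5, 8, 1, 12, -6) → (-3, -8, 5, 6, -11) → (12, 4, -2, 4, 11))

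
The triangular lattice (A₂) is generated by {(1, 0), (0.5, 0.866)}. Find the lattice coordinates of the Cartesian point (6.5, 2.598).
5b₁ + 3b₂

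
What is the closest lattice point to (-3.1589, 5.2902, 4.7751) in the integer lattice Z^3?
(-3, 5, 5)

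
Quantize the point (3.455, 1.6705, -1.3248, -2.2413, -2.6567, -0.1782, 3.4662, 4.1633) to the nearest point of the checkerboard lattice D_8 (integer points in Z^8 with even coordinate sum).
(3, 2, -1, -2, -3, 0, 3, 4)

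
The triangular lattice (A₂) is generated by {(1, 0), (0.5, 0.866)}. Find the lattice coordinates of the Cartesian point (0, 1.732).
-b₁ + 2b₂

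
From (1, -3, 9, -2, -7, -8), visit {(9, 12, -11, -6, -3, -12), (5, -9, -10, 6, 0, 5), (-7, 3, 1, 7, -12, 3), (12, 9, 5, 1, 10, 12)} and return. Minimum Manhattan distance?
280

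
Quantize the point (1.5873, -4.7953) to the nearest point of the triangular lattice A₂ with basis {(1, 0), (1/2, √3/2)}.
(1.5, -4.33)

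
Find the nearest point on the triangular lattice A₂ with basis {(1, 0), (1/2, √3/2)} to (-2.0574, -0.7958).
(-2.5, -0.866)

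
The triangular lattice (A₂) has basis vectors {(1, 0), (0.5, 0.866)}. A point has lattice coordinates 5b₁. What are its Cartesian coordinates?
(5, 0)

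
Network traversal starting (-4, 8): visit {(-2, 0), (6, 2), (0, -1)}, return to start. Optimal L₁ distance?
38
(one optimal route: (-4, 8) → (-2, 0) → (0, -1) → (6, 2) → (-4, 8))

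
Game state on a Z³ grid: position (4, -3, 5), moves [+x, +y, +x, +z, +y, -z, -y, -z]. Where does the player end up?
(6, -2, 4)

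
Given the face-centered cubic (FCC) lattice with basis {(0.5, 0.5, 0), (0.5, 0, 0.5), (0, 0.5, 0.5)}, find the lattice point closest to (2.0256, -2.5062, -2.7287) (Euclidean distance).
(2, -2.5, -2.5)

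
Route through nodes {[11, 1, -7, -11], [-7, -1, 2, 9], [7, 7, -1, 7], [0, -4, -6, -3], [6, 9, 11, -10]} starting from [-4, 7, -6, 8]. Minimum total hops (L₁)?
131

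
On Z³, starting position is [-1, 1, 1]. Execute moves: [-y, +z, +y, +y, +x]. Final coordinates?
(0, 2, 2)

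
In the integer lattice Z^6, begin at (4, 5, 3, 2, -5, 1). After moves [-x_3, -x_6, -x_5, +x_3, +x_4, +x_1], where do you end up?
(5, 5, 3, 3, -6, 0)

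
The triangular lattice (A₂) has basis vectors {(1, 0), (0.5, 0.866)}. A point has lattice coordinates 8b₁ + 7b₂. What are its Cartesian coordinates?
(11.5, 6.062)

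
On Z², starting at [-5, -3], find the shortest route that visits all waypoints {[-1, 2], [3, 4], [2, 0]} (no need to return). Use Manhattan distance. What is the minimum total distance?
19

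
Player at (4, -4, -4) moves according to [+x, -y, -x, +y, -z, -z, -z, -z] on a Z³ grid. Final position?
(4, -4, -8)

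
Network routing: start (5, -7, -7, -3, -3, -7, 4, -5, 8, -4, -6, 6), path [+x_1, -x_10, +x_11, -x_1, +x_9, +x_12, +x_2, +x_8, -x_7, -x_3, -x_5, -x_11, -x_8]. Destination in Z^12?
(5, -6, -8, -3, -4, -7, 3, -5, 9, -5, -6, 7)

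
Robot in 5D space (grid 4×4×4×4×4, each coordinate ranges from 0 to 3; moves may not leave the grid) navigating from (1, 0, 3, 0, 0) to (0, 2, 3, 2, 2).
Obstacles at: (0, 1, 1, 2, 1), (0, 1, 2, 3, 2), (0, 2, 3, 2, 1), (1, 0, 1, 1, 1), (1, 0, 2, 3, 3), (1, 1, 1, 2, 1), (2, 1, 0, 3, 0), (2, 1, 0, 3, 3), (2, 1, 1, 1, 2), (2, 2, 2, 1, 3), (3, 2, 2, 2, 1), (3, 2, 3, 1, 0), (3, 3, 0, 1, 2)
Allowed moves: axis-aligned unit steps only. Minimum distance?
7
(one shortest path: (1, 0, 3, 0, 0) → (0, 0, 3, 0, 0) → (0, 1, 3, 0, 0) → (0, 2, 3, 0, 0) → (0, 2, 3, 1, 0) → (0, 2, 3, 1, 1) → (0, 2, 3, 1, 2) → (0, 2, 3, 2, 2))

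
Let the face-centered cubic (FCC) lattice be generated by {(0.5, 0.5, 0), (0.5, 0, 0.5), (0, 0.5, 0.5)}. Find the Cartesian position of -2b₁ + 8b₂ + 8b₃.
(3, 3, 8)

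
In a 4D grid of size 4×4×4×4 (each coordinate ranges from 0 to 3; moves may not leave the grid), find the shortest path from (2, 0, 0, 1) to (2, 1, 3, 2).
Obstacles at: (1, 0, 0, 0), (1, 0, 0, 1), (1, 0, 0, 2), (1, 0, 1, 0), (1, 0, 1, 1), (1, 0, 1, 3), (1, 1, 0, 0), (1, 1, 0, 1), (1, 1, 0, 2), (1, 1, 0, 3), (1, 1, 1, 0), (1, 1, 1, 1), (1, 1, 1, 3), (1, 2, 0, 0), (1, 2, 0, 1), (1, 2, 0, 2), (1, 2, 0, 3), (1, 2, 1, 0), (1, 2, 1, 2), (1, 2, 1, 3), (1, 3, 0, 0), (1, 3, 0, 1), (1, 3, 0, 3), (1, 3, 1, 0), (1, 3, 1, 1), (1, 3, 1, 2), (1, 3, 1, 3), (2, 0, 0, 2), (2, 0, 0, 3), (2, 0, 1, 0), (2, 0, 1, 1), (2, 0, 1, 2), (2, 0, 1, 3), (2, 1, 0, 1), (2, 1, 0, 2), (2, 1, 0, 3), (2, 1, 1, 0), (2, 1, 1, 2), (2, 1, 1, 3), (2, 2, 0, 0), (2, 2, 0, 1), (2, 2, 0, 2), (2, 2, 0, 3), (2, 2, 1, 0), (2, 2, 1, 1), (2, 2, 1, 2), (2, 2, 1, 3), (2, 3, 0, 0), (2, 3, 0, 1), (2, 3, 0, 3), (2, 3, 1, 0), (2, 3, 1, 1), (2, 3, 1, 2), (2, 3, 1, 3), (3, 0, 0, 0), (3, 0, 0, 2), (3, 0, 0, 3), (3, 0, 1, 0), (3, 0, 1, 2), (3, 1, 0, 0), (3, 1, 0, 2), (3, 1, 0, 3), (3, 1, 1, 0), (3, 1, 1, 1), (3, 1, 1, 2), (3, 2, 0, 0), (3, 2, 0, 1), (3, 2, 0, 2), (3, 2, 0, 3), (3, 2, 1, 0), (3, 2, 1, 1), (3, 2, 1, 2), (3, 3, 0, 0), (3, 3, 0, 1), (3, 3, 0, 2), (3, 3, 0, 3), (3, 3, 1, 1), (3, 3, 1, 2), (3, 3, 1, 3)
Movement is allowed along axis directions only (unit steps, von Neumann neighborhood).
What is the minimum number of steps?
7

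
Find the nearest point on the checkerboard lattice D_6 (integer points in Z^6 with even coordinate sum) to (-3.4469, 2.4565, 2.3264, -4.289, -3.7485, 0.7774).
(-3, 2, 2, -4, -4, 1)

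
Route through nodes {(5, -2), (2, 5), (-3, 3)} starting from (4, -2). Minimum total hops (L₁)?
18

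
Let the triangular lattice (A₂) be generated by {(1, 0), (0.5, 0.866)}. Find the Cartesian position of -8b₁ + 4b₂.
(-6, 3.464)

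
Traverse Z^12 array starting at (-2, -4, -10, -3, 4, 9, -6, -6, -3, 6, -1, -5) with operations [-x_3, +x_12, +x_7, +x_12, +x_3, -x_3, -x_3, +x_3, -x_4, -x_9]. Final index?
(-2, -4, -11, -4, 4, 9, -5, -6, -4, 6, -1, -3)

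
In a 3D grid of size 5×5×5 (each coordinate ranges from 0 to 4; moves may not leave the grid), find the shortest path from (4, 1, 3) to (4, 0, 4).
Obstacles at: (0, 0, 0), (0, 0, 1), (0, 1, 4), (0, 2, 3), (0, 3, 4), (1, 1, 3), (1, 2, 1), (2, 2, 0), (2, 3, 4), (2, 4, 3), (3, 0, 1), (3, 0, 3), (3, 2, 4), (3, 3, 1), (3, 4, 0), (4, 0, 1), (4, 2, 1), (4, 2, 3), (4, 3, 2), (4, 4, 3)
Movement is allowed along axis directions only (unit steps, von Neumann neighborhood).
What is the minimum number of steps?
2
(one shortest path: (4, 1, 3) → (4, 0, 3) → (4, 0, 4))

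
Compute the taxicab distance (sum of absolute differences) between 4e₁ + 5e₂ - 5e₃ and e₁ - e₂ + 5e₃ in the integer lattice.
19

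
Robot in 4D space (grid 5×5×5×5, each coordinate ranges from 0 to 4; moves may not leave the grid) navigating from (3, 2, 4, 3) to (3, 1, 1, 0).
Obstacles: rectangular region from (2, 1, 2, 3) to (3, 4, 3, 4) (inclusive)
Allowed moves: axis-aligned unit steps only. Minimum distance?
7
(one shortest path: (3, 2, 4, 3) → (3, 1, 4, 3) → (3, 1, 4, 2) → (3, 1, 3, 2) → (3, 1, 2, 2) → (3, 1, 1, 2) → (3, 1, 1, 1) → (3, 1, 1, 0))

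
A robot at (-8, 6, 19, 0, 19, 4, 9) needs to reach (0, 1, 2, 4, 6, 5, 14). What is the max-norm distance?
17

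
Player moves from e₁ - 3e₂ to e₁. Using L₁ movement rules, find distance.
3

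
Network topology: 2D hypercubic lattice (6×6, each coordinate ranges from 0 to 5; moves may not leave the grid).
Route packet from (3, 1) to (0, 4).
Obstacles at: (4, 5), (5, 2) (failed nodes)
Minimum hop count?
6
(one shortest path: (3, 1) → (2, 1) → (1, 1) → (0, 1) → (0, 2) → (0, 3) → (0, 4))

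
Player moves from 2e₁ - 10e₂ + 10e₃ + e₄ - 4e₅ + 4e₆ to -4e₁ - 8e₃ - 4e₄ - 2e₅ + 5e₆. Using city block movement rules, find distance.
42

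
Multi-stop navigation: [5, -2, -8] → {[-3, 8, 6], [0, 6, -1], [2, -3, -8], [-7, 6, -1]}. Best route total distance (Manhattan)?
42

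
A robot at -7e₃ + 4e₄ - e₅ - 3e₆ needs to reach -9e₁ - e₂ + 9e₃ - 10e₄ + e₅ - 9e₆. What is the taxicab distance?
48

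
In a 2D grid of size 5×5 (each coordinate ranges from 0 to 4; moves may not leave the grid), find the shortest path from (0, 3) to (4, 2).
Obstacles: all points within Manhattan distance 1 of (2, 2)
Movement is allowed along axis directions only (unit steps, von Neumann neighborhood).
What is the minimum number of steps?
7
(one shortest path: (0, 3) → (1, 3) → (1, 4) → (2, 4) → (3, 4) → (4, 4) → (4, 3) → (4, 2))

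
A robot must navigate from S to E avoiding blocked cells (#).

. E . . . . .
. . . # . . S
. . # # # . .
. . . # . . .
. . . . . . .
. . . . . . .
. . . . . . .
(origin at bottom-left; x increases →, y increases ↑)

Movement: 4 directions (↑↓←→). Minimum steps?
6
(one shortest path: (6, 5) → (5, 5) → (4, 5) → (4, 6) → (3, 6) → (2, 6) → (1, 6))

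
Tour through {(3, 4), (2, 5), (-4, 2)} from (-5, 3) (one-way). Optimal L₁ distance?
13
(one optimal route: (-5, 3) → (-4, 2) → (3, 4) → (2, 5))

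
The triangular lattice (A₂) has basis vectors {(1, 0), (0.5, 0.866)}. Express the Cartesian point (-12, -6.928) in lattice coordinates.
-8b₁ - 8b₂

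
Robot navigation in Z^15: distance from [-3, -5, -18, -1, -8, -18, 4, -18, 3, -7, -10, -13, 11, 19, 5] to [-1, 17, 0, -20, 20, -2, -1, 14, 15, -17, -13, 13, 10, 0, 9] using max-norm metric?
32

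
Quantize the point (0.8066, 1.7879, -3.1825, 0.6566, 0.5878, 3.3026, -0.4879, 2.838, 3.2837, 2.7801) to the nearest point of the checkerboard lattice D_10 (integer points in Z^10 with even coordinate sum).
(1, 2, -3, 1, 1, 3, 0, 3, 3, 3)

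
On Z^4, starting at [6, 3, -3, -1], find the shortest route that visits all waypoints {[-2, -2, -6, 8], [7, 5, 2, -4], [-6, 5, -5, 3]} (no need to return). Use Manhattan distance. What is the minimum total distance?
55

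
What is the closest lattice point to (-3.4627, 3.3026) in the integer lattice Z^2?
(-3, 3)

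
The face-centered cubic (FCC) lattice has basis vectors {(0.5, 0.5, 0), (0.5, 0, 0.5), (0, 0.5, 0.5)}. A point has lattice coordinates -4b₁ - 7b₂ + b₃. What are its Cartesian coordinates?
(-5.5, -1.5, -3)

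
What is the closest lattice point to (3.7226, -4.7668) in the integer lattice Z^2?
(4, -5)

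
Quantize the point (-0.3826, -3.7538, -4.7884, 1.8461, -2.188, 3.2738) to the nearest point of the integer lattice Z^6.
(0, -4, -5, 2, -2, 3)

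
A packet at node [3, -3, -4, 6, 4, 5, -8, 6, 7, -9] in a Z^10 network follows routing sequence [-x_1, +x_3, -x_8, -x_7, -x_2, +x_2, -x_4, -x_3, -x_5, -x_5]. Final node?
(2, -3, -4, 5, 2, 5, -9, 5, 7, -9)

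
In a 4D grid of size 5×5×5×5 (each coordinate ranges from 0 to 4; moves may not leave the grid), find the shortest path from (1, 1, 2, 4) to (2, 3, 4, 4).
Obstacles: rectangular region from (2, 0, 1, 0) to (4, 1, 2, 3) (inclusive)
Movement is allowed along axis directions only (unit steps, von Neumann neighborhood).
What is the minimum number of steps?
5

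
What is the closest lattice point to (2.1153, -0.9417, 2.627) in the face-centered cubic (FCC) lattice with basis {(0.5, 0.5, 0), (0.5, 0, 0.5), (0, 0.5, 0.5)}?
(2, -1, 3)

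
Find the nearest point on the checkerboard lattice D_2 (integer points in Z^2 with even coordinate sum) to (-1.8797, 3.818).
(-2, 4)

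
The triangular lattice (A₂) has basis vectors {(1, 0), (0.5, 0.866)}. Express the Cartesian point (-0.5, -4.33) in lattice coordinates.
2b₁ - 5b₂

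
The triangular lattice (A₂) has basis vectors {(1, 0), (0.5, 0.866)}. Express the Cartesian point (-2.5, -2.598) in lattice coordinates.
-b₁ - 3b₂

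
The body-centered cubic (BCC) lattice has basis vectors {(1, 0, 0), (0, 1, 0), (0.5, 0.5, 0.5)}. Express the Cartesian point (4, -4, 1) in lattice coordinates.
3b₁ - 5b₂ + 2b₃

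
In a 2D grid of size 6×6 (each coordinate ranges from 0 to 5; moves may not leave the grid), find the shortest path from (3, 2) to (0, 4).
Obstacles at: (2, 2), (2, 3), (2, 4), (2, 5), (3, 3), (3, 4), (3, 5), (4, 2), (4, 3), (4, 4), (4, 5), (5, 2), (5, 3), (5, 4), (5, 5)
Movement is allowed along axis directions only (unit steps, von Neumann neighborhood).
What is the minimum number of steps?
7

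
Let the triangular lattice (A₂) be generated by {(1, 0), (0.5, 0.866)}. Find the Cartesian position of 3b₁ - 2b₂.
(2, -1.732)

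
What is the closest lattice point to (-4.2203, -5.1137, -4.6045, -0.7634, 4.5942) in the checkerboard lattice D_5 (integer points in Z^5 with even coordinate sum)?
(-4, -5, -5, -1, 5)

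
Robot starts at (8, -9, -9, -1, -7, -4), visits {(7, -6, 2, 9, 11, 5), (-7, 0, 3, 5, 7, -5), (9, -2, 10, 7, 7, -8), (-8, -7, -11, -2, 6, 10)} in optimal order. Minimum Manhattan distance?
156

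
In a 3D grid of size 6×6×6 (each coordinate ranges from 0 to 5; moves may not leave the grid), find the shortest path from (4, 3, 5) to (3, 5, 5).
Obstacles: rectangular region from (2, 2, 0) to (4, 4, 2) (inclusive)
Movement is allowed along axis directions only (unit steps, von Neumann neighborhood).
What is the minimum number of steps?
3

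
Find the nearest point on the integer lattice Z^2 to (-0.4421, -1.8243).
(0, -2)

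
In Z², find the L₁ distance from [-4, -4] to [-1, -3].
4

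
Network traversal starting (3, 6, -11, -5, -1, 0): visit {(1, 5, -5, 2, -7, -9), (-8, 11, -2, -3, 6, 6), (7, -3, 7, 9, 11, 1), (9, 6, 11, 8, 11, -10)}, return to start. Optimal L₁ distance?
208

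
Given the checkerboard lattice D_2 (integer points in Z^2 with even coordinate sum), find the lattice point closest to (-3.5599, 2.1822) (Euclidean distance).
(-4, 2)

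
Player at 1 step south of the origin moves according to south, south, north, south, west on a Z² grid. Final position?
(-1, -3)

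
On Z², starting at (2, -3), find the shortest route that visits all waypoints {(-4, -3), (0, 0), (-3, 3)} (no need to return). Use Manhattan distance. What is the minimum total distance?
18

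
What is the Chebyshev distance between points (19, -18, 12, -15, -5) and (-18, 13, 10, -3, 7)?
37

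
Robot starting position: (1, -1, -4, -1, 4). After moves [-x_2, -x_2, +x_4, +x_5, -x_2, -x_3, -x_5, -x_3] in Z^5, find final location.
(1, -4, -6, 0, 4)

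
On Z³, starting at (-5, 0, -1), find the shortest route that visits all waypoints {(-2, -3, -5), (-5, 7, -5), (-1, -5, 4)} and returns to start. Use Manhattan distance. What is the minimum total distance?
50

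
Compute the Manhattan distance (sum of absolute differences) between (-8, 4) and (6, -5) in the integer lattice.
23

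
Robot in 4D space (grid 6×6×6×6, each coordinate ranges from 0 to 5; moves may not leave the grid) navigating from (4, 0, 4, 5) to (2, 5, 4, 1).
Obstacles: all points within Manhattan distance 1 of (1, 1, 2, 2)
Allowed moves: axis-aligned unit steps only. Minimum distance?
11
(one shortest path: (4, 0, 4, 5) → (3, 0, 4, 5) → (2, 0, 4, 5) → (2, 1, 4, 5) → (2, 2, 4, 5) → (2, 3, 4, 5) → (2, 4, 4, 5) → (2, 5, 4, 5) → (2, 5, 4, 4) → (2, 5, 4, 3) → (2, 5, 4, 2) → (2, 5, 4, 1))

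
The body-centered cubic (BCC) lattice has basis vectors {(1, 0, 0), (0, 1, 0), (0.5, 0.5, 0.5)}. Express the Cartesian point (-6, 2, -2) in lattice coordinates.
-4b₁ + 4b₂ - 4b₃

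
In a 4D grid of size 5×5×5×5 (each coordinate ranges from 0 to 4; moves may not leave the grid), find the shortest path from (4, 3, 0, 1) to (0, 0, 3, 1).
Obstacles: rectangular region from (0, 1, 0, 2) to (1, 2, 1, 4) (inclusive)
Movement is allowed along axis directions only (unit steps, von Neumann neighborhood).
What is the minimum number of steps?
10
(one shortest path: (4, 3, 0, 1) → (3, 3, 0, 1) → (2, 3, 0, 1) → (1, 3, 0, 1) → (0, 3, 0, 1) → (0, 2, 0, 1) → (0, 1, 0, 1) → (0, 0, 0, 1) → (0, 0, 1, 1) → (0, 0, 2, 1) → (0, 0, 3, 1))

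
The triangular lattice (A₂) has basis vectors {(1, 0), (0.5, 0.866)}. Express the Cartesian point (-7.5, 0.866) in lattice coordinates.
-8b₁ + b₂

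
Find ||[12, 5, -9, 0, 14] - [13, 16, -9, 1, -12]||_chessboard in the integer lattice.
26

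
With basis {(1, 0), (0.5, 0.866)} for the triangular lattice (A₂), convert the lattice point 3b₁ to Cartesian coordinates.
(3, 0)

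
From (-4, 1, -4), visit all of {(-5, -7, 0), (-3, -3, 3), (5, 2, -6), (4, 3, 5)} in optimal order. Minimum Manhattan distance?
49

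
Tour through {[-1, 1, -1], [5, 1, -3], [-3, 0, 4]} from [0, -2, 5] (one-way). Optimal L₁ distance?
22
(one optimal route: (0, -2, 5) → (-3, 0, 4) → (-1, 1, -1) → (5, 1, -3))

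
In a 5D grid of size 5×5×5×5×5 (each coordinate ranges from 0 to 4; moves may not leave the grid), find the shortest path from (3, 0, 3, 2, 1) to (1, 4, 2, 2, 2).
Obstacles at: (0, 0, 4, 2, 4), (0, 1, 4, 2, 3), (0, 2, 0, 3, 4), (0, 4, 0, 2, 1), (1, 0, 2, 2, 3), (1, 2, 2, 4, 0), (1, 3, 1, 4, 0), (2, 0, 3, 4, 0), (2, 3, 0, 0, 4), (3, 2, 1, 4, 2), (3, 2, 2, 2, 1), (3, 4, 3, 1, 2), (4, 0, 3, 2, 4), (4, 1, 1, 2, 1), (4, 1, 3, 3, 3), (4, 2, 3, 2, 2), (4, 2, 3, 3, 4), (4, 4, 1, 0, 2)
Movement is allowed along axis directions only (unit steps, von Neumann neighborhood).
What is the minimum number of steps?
8
(one shortest path: (3, 0, 3, 2, 1) → (2, 0, 3, 2, 1) → (1, 0, 3, 2, 1) → (1, 1, 3, 2, 1) → (1, 2, 3, 2, 1) → (1, 3, 3, 2, 1) → (1, 4, 3, 2, 1) → (1, 4, 2, 2, 1) → (1, 4, 2, 2, 2))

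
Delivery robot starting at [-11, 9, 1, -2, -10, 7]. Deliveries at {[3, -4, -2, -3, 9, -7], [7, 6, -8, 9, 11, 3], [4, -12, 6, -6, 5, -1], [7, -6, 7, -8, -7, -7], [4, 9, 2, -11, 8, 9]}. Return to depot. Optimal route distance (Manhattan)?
256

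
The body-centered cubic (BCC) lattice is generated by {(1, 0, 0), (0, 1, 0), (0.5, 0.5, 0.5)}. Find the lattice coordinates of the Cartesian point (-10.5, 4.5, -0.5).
-10b₁ + 5b₂ - b₃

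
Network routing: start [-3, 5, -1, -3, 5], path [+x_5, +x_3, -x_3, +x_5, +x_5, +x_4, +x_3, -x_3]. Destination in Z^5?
(-3, 5, -1, -2, 8)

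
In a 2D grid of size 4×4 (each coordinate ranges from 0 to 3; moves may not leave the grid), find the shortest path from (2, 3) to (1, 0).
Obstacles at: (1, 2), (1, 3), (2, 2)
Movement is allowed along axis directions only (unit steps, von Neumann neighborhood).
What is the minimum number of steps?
6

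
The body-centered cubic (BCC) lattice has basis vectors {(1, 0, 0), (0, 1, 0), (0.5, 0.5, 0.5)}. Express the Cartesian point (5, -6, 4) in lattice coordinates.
b₁ - 10b₂ + 8b₃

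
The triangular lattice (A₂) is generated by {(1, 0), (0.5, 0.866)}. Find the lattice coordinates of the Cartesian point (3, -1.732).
4b₁ - 2b₂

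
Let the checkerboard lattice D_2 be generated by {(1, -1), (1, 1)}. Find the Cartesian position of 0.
(0, 0)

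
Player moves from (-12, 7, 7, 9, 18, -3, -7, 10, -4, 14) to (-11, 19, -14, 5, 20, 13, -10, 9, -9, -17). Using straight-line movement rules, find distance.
43.1045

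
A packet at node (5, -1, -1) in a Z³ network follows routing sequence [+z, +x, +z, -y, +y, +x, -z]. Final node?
(7, -1, 0)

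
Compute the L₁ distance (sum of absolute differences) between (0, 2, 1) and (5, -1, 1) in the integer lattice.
8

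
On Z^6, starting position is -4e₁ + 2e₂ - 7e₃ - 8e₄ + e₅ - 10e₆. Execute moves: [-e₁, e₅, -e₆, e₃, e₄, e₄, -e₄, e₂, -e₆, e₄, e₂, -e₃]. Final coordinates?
(-5, 4, -7, -6, 2, -12)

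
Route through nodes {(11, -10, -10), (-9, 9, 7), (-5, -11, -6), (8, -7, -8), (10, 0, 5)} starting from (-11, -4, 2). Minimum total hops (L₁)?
101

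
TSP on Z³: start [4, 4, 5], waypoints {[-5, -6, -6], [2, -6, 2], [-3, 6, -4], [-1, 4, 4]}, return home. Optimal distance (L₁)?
64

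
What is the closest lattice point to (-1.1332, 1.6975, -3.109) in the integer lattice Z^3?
(-1, 2, -3)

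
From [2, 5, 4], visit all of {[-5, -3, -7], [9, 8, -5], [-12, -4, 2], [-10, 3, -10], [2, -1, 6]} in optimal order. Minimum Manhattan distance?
89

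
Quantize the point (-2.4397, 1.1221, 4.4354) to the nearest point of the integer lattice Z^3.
(-2, 1, 4)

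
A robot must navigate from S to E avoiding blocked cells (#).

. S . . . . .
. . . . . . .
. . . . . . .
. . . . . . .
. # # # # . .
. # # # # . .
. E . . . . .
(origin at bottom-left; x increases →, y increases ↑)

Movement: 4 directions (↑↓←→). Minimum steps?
8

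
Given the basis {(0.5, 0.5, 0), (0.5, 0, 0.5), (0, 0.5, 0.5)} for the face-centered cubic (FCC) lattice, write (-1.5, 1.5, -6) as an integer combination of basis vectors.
6b₁ - 9b₂ - 3b₃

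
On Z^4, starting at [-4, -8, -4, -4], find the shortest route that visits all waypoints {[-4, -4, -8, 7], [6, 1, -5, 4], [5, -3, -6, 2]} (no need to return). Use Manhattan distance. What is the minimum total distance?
44
(one optimal route: (-4, -8, -4, -4) → (-4, -4, -8, 7) → (5, -3, -6, 2) → (6, 1, -5, 4))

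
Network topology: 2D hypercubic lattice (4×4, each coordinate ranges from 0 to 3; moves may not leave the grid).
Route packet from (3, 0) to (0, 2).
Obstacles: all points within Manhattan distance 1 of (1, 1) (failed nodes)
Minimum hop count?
7
(one shortest path: (3, 0) → (3, 1) → (3, 2) → (2, 2) → (2, 3) → (1, 3) → (0, 3) → (0, 2))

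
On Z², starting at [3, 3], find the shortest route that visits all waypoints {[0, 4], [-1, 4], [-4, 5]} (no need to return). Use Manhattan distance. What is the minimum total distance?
9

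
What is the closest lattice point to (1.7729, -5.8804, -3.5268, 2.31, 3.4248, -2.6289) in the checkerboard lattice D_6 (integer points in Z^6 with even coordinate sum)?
(2, -6, -4, 2, 3, -3)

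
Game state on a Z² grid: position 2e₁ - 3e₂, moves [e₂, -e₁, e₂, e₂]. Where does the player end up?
(1, 0)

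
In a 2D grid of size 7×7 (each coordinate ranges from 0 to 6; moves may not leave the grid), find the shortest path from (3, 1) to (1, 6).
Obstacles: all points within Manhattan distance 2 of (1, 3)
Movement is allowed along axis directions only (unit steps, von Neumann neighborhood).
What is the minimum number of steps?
9
(one shortest path: (3, 1) → (4, 1) → (4, 2) → (4, 3) → (4, 4) → (3, 4) → (3, 5) → (2, 5) → (2, 6) → (1, 6))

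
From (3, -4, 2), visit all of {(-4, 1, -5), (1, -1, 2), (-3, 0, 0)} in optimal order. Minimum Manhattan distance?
19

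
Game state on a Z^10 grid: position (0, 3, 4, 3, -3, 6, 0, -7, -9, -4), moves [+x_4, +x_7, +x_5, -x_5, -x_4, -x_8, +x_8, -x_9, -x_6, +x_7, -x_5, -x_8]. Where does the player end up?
(0, 3, 4, 3, -4, 5, 2, -8, -10, -4)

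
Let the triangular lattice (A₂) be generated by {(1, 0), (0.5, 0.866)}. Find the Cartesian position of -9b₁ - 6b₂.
(-12, -5.196)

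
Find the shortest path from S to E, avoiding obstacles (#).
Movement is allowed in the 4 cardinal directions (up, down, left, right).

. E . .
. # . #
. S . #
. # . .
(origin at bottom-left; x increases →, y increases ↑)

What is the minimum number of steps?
4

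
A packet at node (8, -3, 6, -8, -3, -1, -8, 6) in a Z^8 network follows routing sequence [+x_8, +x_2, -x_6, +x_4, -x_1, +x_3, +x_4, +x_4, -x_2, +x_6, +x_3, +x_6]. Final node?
(7, -3, 8, -5, -3, 0, -8, 7)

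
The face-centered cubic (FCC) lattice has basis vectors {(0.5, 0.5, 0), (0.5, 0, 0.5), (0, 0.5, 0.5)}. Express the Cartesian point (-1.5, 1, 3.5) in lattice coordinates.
-4b₁ + b₂ + 6b₃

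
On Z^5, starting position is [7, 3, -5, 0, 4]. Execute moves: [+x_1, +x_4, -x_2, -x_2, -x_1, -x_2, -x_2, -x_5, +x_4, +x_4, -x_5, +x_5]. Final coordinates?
(7, -1, -5, 3, 3)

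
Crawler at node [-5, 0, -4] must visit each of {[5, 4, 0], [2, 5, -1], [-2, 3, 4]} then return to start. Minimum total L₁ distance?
46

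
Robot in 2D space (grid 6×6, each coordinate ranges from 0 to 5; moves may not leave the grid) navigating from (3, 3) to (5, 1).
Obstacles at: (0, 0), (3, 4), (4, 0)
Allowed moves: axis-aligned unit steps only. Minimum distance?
4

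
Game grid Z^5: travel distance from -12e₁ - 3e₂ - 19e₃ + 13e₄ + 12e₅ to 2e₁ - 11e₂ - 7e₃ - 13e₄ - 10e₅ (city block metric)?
82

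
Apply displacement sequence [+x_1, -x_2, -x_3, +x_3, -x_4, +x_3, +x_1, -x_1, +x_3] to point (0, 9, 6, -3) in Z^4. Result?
(1, 8, 8, -4)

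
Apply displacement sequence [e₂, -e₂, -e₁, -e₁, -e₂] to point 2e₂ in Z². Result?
(-2, 1)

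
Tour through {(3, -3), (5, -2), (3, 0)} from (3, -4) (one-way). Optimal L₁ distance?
8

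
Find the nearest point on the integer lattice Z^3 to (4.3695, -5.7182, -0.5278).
(4, -6, -1)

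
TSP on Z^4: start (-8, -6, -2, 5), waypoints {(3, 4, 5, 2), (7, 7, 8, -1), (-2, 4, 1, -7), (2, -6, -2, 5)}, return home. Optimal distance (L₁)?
100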